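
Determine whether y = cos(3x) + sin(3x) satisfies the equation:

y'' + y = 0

Verification:
y'' = -9cos(3x) - 9sin(3x)
y'' + y ≠ 0 (frequency mismatch: got 9 instead of 1)

No, it is not a solution.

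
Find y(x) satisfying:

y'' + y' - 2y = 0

Characteristic equation: r² + r - 2 = 0
Roots: r = 1, -2 (distinct real)
General solution: y = C₁e^x + C₂e^(-2x)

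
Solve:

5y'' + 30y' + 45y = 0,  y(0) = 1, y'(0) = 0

General solution: y = (C₁ + C₂x)e^(-3x)
Repeated root r = -3
Applying ICs: C₁ = 1, C₂ = 3
Particular solution: y = (1 + 3x)e^(-3x)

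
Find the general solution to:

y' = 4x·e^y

Separating variables and integrating:
-e^(-y) = 2x² + C

General solution: y = -ln(C - 2x²)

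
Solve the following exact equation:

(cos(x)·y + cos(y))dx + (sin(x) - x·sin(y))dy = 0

Verify exactness: ∂M/∂y = ∂N/∂x ✓
Find F(x,y) such that ∂F/∂x = M, ∂F/∂y = N
Solution: sin(x)·y + x·cos(y) = C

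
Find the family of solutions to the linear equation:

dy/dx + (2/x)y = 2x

Using integrating factor method:

General solution: y = (1/2)x^2 + Cx^(-2)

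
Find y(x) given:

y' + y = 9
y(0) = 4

General solution: y = 9 + Ce^(-x)
Applying y(0) = 4: C = 4 - 9 = -5
Particular solution: y = 9 - 5e^(-x)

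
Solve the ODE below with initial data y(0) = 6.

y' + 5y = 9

General solution: y = 9/5 + Ce^(-5x)
Applying y(0) = 6: C = 6 - 9/5 = 21/5
Particular solution: y = 9/5 + (21/5)e^(-5x)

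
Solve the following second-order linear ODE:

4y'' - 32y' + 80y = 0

Characteristic equation: 4r² - 32r + 80 = 0
Divide by 4: r² - 8r + 20 = 0
Roots: r = 4 ± 2i (complex conjugates)
General solution: y = e^(4x)(C₁cos(2x) + C₂sin(2x))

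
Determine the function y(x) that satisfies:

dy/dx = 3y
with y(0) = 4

General solution: y = Ce^(3x)
Applying IC y(0) = 4:
Particular solution: y = 4e^(3x)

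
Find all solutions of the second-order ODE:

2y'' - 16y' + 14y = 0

Characteristic equation: 2r² - 16r + 14 = 0
Divide by 2: r² - 8r + 7 = 0
Roots: r = 7, 1 (distinct real)
General solution: y = C₁e^(7x) + C₂e^x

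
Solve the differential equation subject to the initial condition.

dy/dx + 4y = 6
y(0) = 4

General solution: y = 3/2 + Ce^(-4x)
Applying y(0) = 4: C = 4 - 3/2 = 5/2
Particular solution: y = 3/2 + (5/2)e^(-4x)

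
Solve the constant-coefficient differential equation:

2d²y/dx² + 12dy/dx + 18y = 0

Characteristic equation: 2r² + 12r + 18 = 0
Divide by 2: r² + 6r + 9 = 0
Factored: (r + 3)² = 0
Repeated root: r = -3
General solution: y = (C₁ + C₂x)e^(-3x)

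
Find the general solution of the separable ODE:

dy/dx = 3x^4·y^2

Separating variables and integrating:
-1/y = 3x^5/5 + C

General solution: y^-1 = (-3/5)x^5 + C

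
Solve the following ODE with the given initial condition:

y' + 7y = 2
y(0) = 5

General solution: y = 2/7 + Ce^(-7x)
Applying y(0) = 5: C = 5 - 2/7 = 33/7
Particular solution: y = 2/7 + (33/7)e^(-7x)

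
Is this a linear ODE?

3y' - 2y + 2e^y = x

No. Nonlinear (e^y is nonlinear in y)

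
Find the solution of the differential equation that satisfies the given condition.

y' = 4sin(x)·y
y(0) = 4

General solution: y = Ce^(-4cos(x))
Applying IC y(0) = 4:
Particular solution: y = 4e^(4(1-cos(x)))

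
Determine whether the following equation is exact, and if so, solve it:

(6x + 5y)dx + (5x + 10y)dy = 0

Verify exactness: ∂M/∂y = ∂N/∂x ✓
Find F(x,y) such that ∂F/∂x = M, ∂F/∂y = N
Solution: 3x² + 5xy + 5y² = C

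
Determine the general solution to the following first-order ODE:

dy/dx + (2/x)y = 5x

Using integrating factor method:

General solution: y = (5/4)x^2 + Cx^(-2)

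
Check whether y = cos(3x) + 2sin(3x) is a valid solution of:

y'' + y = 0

Verification:
y'' = -9cos(3x) - 18sin(3x)
y'' + y ≠ 0 (frequency mismatch: got 9 instead of 1)

No, it is not a solution.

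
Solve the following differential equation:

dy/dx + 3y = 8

Using integrating factor method:

General solution: y = 8/3 + Ce^(-3x)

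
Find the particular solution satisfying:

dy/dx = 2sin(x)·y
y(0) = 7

General solution: y = Ce^(-2cos(x))
Applying IC y(0) = 7:
Particular solution: y = 7e^(2(1-cos(x)))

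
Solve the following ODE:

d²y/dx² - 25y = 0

Characteristic equation: r² - 25 = 0
Roots: r = 5, -5 (distinct real)
General solution: y = C₁e^(5x) + C₂e^(-5x)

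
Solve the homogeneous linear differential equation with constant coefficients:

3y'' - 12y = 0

Characteristic equation: 3r² - 12 = 0
Divide by 3: r² - 4 = 0
Roots: r = 2, -2 (distinct real)
General solution: y = C₁e^(2x) + C₂e^(-2x)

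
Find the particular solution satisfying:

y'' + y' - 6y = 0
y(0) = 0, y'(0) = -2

General solution: y = C₁e^(2x) + C₂e^(-3x)
Applying ICs: C₁ = -2/5, C₂ = 2/5
Particular solution: y = -(2/5)e^(2x) + (2/5)e^(-3x)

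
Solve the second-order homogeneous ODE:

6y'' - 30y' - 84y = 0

Characteristic equation: 6r² - 30r - 84 = 0
Divide by 6: r² - 5r - 14 = 0
Roots: r = 7, -2 (distinct real)
General solution: y = C₁e^(7x) + C₂e^(-2x)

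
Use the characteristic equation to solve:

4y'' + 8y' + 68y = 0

Characteristic equation: 4r² + 8r + 68 = 0
Divide by 4: r² + 2r + 17 = 0
Roots: r = -1 ± 4i (complex conjugates)
General solution: y = e^(-x)(C₁cos(4x) + C₂sin(4x))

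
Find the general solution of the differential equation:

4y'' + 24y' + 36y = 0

Characteristic equation: 4r² + 24r + 36 = 0
Divide by 4: r² + 6r + 9 = 0
Factored: (r + 3)² = 0
Repeated root: r = -3
General solution: y = (C₁ + C₂x)e^(-3x)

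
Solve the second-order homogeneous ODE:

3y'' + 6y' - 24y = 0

Characteristic equation: 3r² + 6r - 24 = 0
Divide by 3: r² + 2r - 8 = 0
Roots: r = 2, -4 (distinct real)
General solution: y = C₁e^(2x) + C₂e^(-4x)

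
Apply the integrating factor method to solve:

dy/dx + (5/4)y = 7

Using integrating factor method:

General solution: y = 28/5 + Ce^(-5x/4)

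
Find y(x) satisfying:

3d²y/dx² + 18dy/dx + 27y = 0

Characteristic equation: 3r² + 18r + 27 = 0
Divide by 3: r² + 6r + 9 = 0
Factored: (r + 3)² = 0
Repeated root: r = -3
General solution: y = (C₁ + C₂x)e^(-3x)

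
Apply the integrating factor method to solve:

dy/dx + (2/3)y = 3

Using integrating factor method:

General solution: y = 9/2 + Ce^(-2x/3)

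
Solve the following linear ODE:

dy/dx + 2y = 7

Using integrating factor method:

General solution: y = 7/2 + Ce^(-2x)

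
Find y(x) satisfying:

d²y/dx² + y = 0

Characteristic equation: r² + 1 = 0
Roots: r = ±i (complex conjugates)
General solution: y = C₁cos(x) + C₂sin(x)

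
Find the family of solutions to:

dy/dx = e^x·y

Separating variables and integrating:
ln|y| = e^x + C

General solution: y = Ce^(e^x)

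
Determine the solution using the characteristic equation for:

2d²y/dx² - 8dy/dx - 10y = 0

Characteristic equation: 2r² - 8r - 10 = 0
Divide by 2: r² - 4r - 5 = 0
Roots: r = 5, -1 (distinct real)
General solution: y = C₁e^(5x) + C₂e^(-x)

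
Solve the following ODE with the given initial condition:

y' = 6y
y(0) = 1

General solution: y = Ce^(6x)
Applying IC y(0) = 1:
Particular solution: y = e^(6x)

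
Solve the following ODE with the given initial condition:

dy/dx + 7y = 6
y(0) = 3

General solution: y = 6/7 + Ce^(-7x)
Applying y(0) = 3: C = 3 - 6/7 = 15/7
Particular solution: y = 6/7 + (15/7)e^(-7x)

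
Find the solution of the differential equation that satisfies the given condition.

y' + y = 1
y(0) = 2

General solution: y = 1 + Ce^(-x)
Applying y(0) = 2: C = 2 - 1 = 1
Particular solution: y = 1 + e^(-x)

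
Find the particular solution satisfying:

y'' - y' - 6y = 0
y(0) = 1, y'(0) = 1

General solution: y = C₁e^(3x) + C₂e^(-2x)
Applying ICs: C₁ = 3/5, C₂ = 2/5
Particular solution: y = (3/5)e^(3x) + (2/5)e^(-2x)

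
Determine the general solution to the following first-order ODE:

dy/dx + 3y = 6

Using integrating factor method:

General solution: y = 2 + Ce^(-3x)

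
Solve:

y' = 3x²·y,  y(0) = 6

General solution: y = Ce^(x³)
Applying IC y(0) = 6:
Particular solution: y = 6e^(x³)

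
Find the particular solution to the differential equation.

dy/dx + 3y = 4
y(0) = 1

General solution: y = 4/3 + Ce^(-3x)
Applying y(0) = 1: C = 1 - 4/3 = -1/3
Particular solution: y = 4/3 - (1/3)e^(-3x)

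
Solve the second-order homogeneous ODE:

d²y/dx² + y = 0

Characteristic equation: r² + 1 = 0
Roots: r = ±i (complex conjugates)
General solution: y = C₁cos(x) + C₂sin(x)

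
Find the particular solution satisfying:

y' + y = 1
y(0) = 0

General solution: y = 1 + Ce^(-x)
Applying y(0) = 0: C = 0 - 1 = -1
Particular solution: y = 1 - e^(-x)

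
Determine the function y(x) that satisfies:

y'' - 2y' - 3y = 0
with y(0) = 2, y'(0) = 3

General solution: y = C₁e^(3x) + C₂e^(-x)
Applying ICs: C₁ = 5/4, C₂ = 3/4
Particular solution: y = (5/4)e^(3x) + (3/4)e^(-x)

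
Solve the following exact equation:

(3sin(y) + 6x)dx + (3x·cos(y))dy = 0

Verify exactness: ∂M/∂y = ∂N/∂x ✓
Find F(x,y) such that ∂F/∂x = M, ∂F/∂y = N
Solution: 3x·sin(y) + 3x² = C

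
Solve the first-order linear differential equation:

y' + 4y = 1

Using integrating factor method:

General solution: y = 1/4 + Ce^(-4x)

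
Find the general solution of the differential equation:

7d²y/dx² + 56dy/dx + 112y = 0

Characteristic equation: 7r² + 56r + 112 = 0
Divide by 7: r² + 8r + 16 = 0
Factored: (r + 4)² = 0
Repeated root: r = -4
General solution: y = (C₁ + C₂x)e^(-4x)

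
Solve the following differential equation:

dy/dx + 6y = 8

Using integrating factor method:

General solution: y = 4/3 + Ce^(-6x)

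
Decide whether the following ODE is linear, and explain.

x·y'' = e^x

Linear (y and its derivatives appear to the first power only, no products of y terms)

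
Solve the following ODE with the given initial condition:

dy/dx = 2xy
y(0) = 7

General solution: y = Ce^(x²)
Applying IC y(0) = 7:
Particular solution: y = 7e^(x²)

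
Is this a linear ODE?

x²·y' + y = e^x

Yes. Linear (y and its derivatives appear to the first power only, no products of y terms)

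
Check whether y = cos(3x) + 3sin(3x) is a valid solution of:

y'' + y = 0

Verification:
y'' = -9cos(3x) - 27sin(3x)
y'' + y ≠ 0 (frequency mismatch: got 9 instead of 1)

No, it is not a solution.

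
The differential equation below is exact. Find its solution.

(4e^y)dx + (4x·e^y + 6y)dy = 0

Verify exactness: ∂M/∂y = ∂N/∂x ✓
Find F(x,y) such that ∂F/∂x = M, ∂F/∂y = N
Solution: 4x·e^y + 3y² = C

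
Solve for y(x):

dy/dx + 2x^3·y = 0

Using integrating factor method:

General solution: y = Ce^(-x^4/2)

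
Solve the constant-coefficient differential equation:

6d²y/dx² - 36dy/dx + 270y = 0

Characteristic equation: 6r² - 36r + 270 = 0
Divide by 6: r² - 6r + 45 = 0
Roots: r = 3 ± 6i (complex conjugates)
General solution: y = e^(3x)(C₁cos(6x) + C₂sin(6x))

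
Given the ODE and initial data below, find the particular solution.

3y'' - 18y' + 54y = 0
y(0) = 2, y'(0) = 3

General solution: y = e^(3x)(C₁cos(3x) + C₂sin(3x))
Complex roots r = 3 ± 3i
Applying ICs: C₁ = 2, C₂ = -1
Particular solution: y = e^(3x)(2cos(3x) - sin(3x))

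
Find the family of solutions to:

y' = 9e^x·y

Separating variables and integrating:
ln|y| = 9e^x + C

General solution: y = Ce^(9e^x)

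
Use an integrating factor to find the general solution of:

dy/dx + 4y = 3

Using integrating factor method:

General solution: y = 3/4 + Ce^(-4x)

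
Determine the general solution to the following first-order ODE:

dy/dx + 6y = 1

Using integrating factor method:

General solution: y = 1/6 + Ce^(-6x)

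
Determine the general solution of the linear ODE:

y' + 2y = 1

Using integrating factor method:

General solution: y = 1/2 + Ce^(-2x)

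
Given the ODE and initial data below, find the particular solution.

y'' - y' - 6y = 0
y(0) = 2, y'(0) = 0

General solution: y = C₁e^(3x) + C₂e^(-2x)
Applying ICs: C₁ = 4/5, C₂ = 6/5
Particular solution: y = (4/5)e^(3x) + (6/5)e^(-2x)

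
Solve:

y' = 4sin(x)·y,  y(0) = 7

General solution: y = Ce^(-4cos(x))
Applying IC y(0) = 7:
Particular solution: y = 7e^(4(1-cos(x)))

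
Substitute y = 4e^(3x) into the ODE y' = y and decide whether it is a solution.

Verification:
y = 4e^(3x)
y' = 12e^(3x)
But y = 4e^(3x)
y' ≠ y — the derivative does not match

No, it is not a solution.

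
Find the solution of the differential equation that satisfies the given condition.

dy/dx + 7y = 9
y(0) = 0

General solution: y = 9/7 + Ce^(-7x)
Applying y(0) = 0: C = 0 - 9/7 = -9/7
Particular solution: y = 9/7 - (9/7)e^(-7x)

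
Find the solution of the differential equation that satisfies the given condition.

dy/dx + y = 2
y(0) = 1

General solution: y = 2 + Ce^(-x)
Applying y(0) = 1: C = 1 - 2 = -1
Particular solution: y = 2 - e^(-x)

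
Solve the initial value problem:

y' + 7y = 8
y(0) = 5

General solution: y = 8/7 + Ce^(-7x)
Applying y(0) = 5: C = 5 - 8/7 = 27/7
Particular solution: y = 8/7 + (27/7)e^(-7x)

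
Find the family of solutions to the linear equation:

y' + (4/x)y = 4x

Using integrating factor method:

General solution: y = (2/3)x^2 + Cx^(-4)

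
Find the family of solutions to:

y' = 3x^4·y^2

Separating variables and integrating:
-1/y = 3x^5/5 + C

General solution: y^-1 = (-3/5)x^5 + C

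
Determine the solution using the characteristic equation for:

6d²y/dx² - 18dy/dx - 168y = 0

Characteristic equation: 6r² - 18r - 168 = 0
Divide by 6: r² - 3r - 28 = 0
Roots: r = 7, -4 (distinct real)
General solution: y = C₁e^(7x) + C₂e^(-4x)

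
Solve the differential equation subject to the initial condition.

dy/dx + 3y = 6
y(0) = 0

General solution: y = 2 + Ce^(-3x)
Applying y(0) = 0: C = 0 - 2 = -2
Particular solution: y = 2 - 2e^(-3x)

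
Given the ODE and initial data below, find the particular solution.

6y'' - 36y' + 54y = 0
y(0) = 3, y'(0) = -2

General solution: y = (C₁ + C₂x)e^(3x)
Repeated root r = 3
Applying ICs: C₁ = 3, C₂ = -11
Particular solution: y = (3 - 11x)e^(3x)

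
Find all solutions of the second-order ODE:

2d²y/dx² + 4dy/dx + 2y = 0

Characteristic equation: 2r² + 4r + 2 = 0
Divide by 2: r² + 2r + 1 = 0
Factored: (r + 1)² = 0
Repeated root: r = -1
General solution: y = (C₁ + C₂x)e^(-x)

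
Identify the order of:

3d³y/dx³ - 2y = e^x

The order is 3 (highest derivative is of order 3).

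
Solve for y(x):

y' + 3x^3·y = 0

Using integrating factor method:

General solution: y = Ce^(-3x^4/4)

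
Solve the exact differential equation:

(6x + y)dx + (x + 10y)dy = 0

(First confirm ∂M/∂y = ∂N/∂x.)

Verify exactness: ∂M/∂y = ∂N/∂x ✓
Find F(x,y) such that ∂F/∂x = M, ∂F/∂y = N
Solution: 3x² + xy + 5y² = C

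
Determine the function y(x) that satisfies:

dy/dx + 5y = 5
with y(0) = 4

General solution: y = 1 + Ce^(-5x)
Applying y(0) = 4: C = 4 - 1 = 3
Particular solution: y = 1 + 3e^(-5x)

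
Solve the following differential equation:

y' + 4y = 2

Using integrating factor method:

General solution: y = 1/2 + Ce^(-4x)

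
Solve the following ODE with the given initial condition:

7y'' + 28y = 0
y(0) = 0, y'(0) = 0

General solution: y = C₁cos(2x) + C₂sin(2x)
Complex roots r = ±2i
Applying ICs: C₁ = 0, C₂ = 0
Particular solution: y = 0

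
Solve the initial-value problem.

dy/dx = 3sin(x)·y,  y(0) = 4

General solution: y = Ce^(-3cos(x))
Applying IC y(0) = 4:
Particular solution: y = 4e^(3(1-cos(x)))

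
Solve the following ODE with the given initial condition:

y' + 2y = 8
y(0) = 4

General solution: y = 4 + Ce^(-2x)
Applying y(0) = 4: C = 4 - 4 = 0
Particular solution: y = 4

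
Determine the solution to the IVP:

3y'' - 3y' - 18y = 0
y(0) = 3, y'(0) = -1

General solution: y = C₁e^(3x) + C₂e^(-2x)
Applying ICs: C₁ = 1, C₂ = 2
Particular solution: y = e^(3x) + 2e^(-2x)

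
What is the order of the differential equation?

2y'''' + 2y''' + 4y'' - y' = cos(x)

The order is 4 (highest derivative is of order 4).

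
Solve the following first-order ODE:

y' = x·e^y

Separating variables and integrating:
-e^(-y) = x²/2 + C

General solution: y = -ln(C - x²/2)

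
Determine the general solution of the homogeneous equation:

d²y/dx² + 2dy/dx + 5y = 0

Characteristic equation: r² + 2r + 5 = 0
Roots: r = -1 ± 2i (complex conjugates)
General solution: y = e^(-x)(C₁cos(2x) + C₂sin(2x))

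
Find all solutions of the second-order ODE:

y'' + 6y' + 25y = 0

Characteristic equation: r² + 6r + 25 = 0
Roots: r = -3 ± 4i (complex conjugates)
General solution: y = e^(-3x)(C₁cos(4x) + C₂sin(4x))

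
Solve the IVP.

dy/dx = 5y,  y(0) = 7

General solution: y = Ce^(5x)
Applying IC y(0) = 7:
Particular solution: y = 7e^(5x)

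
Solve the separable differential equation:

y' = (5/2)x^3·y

Separating variables and integrating:
ln|y| = 5x^4/8 + C

General solution: y = Ce^(5x^4/8)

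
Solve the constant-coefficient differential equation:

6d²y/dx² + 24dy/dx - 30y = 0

Characteristic equation: 6r² + 24r - 30 = 0
Divide by 6: r² + 4r - 5 = 0
Roots: r = 1, -5 (distinct real)
General solution: y = C₁e^x + C₂e^(-5x)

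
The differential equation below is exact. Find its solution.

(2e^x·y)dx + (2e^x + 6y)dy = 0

Verify exactness: ∂M/∂y = ∂N/∂x ✓
Find F(x,y) such that ∂F/∂x = M, ∂F/∂y = N
Solution: 2e^x·y + 3y² = C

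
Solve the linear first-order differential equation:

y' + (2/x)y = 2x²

Using integrating factor method:

General solution: y = (2/5)x^3 + Cx^(-2)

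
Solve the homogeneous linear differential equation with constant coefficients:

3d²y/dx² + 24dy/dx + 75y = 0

Characteristic equation: 3r² + 24r + 75 = 0
Divide by 3: r² + 8r + 25 = 0
Roots: r = -4 ± 3i (complex conjugates)
General solution: y = e^(-4x)(C₁cos(3x) + C₂sin(3x))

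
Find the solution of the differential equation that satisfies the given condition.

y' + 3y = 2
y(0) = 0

General solution: y = 2/3 + Ce^(-3x)
Applying y(0) = 0: C = 0 - 2/3 = -2/3
Particular solution: y = 2/3 - (2/3)e^(-3x)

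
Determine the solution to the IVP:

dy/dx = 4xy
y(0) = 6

General solution: y = Ce^(2x²)
Applying IC y(0) = 6:
Particular solution: y = 6e^(2x²)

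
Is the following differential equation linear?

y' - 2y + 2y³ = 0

No. Nonlinear (y³ term)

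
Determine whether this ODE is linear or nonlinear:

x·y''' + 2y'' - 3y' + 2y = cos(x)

Linear (y and its derivatives appear to the first power only, no products of y terms)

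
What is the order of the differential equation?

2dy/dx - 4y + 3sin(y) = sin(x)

The order is 1 (highest derivative is of order 1).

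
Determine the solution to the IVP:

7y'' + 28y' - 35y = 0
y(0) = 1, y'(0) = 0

General solution: y = C₁e^x + C₂e^(-5x)
Applying ICs: C₁ = 5/6, C₂ = 1/6
Particular solution: y = (5/6)e^x + (1/6)e^(-5x)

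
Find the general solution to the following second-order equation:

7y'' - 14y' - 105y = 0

Characteristic equation: 7r² - 14r - 105 = 0
Divide by 7: r² - 2r - 15 = 0
Roots: r = 5, -3 (distinct real)
General solution: y = C₁e^(5x) + C₂e^(-3x)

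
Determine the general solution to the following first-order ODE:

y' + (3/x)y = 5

Using integrating factor method:

General solution: y = (5/4)x + Cx^(-3)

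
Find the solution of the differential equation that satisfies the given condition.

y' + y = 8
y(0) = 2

General solution: y = 8 + Ce^(-x)
Applying y(0) = 2: C = 2 - 8 = -6
Particular solution: y = 8 - 6e^(-x)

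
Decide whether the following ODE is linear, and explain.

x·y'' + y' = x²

Linear (y and its derivatives appear to the first power only, no products of y terms)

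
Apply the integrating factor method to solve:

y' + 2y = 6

Using integrating factor method:

General solution: y = 3 + Ce^(-2x)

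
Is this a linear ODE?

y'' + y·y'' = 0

No. Nonlinear (y·y'' term)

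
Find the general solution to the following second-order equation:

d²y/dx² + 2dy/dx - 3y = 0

Characteristic equation: r² + 2r - 3 = 0
Roots: r = 1, -3 (distinct real)
General solution: y = C₁e^x + C₂e^(-3x)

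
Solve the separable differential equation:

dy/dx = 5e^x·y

Separating variables and integrating:
ln|y| = 5e^x + C

General solution: y = Ce^(5e^x)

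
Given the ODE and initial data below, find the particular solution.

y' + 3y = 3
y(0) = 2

General solution: y = 1 + Ce^(-3x)
Applying y(0) = 2: C = 2 - 1 = 1
Particular solution: y = 1 + e^(-3x)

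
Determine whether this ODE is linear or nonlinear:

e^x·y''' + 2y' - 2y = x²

Linear (y and its derivatives appear to the first power only, no products of y terms)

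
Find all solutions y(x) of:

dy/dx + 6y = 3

Using integrating factor method:

General solution: y = 1/2 + Ce^(-6x)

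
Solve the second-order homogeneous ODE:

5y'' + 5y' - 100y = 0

Characteristic equation: 5r² + 5r - 100 = 0
Divide by 5: r² + r - 20 = 0
Roots: r = 4, -5 (distinct real)
General solution: y = C₁e^(4x) + C₂e^(-5x)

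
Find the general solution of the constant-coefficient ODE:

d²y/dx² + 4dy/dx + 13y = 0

Characteristic equation: r² + 4r + 13 = 0
Roots: r = -2 ± 3i (complex conjugates)
General solution: y = e^(-2x)(C₁cos(3x) + C₂sin(3x))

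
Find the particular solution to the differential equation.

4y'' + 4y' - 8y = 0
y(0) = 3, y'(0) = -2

General solution: y = C₁e^x + C₂e^(-2x)
Applying ICs: C₁ = 4/3, C₂ = 5/3
Particular solution: y = (4/3)e^x + (5/3)e^(-2x)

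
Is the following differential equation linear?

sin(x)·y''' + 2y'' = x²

Yes. Linear (y and its derivatives appear to the first power only, no products of y terms)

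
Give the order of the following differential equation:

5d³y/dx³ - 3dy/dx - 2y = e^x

The order is 3 (highest derivative is of order 3).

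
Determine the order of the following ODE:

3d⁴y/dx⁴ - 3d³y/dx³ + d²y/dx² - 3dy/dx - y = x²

The order is 4 (highest derivative is of order 4).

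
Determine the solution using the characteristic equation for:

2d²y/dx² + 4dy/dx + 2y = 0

Characteristic equation: 2r² + 4r + 2 = 0
Divide by 2: r² + 2r + 1 = 0
Factored: (r + 1)² = 0
Repeated root: r = -1
General solution: y = (C₁ + C₂x)e^(-x)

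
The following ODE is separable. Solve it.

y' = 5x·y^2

Separating variables and integrating:
-1/y = 5x^2/2 + C

General solution: y^-1 = (-5/2)x^2 + C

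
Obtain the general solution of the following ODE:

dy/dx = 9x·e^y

Separating variables and integrating:
-e^(-y) = 9x²/2 + C

General solution: y = -ln(C - 9x²/2)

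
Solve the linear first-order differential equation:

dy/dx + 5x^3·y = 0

Using integrating factor method:

General solution: y = Ce^(-5x^4/4)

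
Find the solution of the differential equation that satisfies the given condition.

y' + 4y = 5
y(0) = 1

General solution: y = 5/4 + Ce^(-4x)
Applying y(0) = 1: C = 1 - 5/4 = -1/4
Particular solution: y = 5/4 - (1/4)e^(-4x)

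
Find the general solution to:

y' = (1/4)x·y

Separating variables and integrating:
ln|y| = x^2/8 + C

General solution: y = Ce^(x^2/8)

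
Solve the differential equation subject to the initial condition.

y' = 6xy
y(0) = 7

General solution: y = Ce^(3x²)
Applying IC y(0) = 7:
Particular solution: y = 7e^(3x²)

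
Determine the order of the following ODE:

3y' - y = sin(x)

The order is 1 (highest derivative is of order 1).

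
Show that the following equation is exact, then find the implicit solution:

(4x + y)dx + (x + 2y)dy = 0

Verify exactness: ∂M/∂y = ∂N/∂x ✓
Find F(x,y) such that ∂F/∂x = M, ∂F/∂y = N
Solution: 2x² + xy + y² = C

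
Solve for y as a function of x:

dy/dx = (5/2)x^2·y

Separating variables and integrating:
ln|y| = 5x^3/6 + C

General solution: y = Ce^(5x^3/6)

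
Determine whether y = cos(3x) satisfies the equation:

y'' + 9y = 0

Verification:
y'' = -9cos(3x)
y'' + 9y = 0 ✓

Yes, it is a solution.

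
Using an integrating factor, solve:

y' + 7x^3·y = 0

Using integrating factor method:

General solution: y = Ce^(-7x^4/4)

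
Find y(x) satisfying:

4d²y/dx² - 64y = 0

Characteristic equation: 4r² - 64 = 0
Divide by 4: r² - 16 = 0
Roots: r = 4, -4 (distinct real)
General solution: y = C₁e^(4x) + C₂e^(-4x)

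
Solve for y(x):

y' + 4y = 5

Using integrating factor method:

General solution: y = 5/4 + Ce^(-4x)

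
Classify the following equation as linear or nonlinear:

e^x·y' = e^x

Linear (y and its derivatives appear to the first power only, no products of y terms)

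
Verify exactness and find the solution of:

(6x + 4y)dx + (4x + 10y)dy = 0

Verify exactness: ∂M/∂y = ∂N/∂x ✓
Find F(x,y) such that ∂F/∂x = M, ∂F/∂y = N
Solution: 3x² + 4xy + 5y² = C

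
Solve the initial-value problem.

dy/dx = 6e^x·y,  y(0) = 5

General solution: y = Ce^(6e^x)
Applying IC y(0) = 5:
Particular solution: y = 5e^(6(e^x - 1))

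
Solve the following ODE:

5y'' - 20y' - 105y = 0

Characteristic equation: 5r² - 20r - 105 = 0
Divide by 5: r² - 4r - 21 = 0
Roots: r = 7, -3 (distinct real)
General solution: y = C₁e^(7x) + C₂e^(-3x)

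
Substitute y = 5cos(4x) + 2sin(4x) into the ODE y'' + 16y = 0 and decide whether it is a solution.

Verification:
y'' = -80cos(4x) - 32sin(4x)
y'' + 16y = 0 ✓

Yes, it is a solution.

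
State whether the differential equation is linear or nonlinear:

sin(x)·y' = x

Linear (y and its derivatives appear to the first power only, no products of y terms)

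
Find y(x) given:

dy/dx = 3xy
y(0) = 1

General solution: y = Ce^(3x²/2)
Applying IC y(0) = 1:
Particular solution: y = e^(3x²/2)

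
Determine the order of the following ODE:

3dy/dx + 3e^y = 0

The order is 1 (highest derivative is of order 1).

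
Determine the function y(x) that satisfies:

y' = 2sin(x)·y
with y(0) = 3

General solution: y = Ce^(-2cos(x))
Applying IC y(0) = 3:
Particular solution: y = 3e^(2(1-cos(x)))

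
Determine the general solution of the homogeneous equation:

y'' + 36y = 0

Characteristic equation: r² + 36 = 0
Roots: r = ±6i (complex conjugates)
General solution: y = C₁cos(6x) + C₂sin(6x)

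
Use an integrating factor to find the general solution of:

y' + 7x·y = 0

Using integrating factor method:

General solution: y = Ce^(-7x^2/2)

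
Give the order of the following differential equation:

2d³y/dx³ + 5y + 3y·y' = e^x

The order is 3 (highest derivative is of order 3).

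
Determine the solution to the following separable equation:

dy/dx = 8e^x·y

Separating variables and integrating:
ln|y| = 8e^x + C

General solution: y = Ce^(8e^x)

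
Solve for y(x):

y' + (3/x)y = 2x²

Using integrating factor method:

General solution: y = (1/3)x^3 + Cx^(-3)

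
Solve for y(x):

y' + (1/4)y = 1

Using integrating factor method:

General solution: y = 4 + Ce^(-x/4)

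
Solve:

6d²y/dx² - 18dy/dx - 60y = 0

Characteristic equation: 6r² - 18r - 60 = 0
Divide by 6: r² - 3r - 10 = 0
Roots: r = 5, -2 (distinct real)
General solution: y = C₁e^(5x) + C₂e^(-2x)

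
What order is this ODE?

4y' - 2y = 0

The order is 1 (highest derivative is of order 1).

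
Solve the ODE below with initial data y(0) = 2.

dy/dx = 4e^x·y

General solution: y = Ce^(4e^x)
Applying IC y(0) = 2:
Particular solution: y = 2e^(4(e^x - 1))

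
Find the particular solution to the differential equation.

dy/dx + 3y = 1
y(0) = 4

General solution: y = 1/3 + Ce^(-3x)
Applying y(0) = 4: C = 4 - 1/3 = 11/3
Particular solution: y = 1/3 + (11/3)e^(-3x)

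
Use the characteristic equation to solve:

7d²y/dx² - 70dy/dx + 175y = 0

Characteristic equation: 7r² - 70r + 175 = 0
Divide by 7: r² - 10r + 25 = 0
Factored: (r - 5)² = 0
Repeated root: r = 5
General solution: y = (C₁ + C₂x)e^(5x)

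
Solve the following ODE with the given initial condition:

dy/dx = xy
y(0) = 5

General solution: y = Ce^(x²/2)
Applying IC y(0) = 5:
Particular solution: y = 5e^(x²/2)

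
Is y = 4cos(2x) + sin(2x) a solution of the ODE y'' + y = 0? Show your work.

Verification:
y'' = -16cos(2x) - 4sin(2x)
y'' + y ≠ 0 (frequency mismatch: got 4 instead of 1)

No, it is not a solution.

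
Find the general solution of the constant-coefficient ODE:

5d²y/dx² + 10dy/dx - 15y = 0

Characteristic equation: 5r² + 10r - 15 = 0
Divide by 5: r² + 2r - 3 = 0
Roots: r = 1, -3 (distinct real)
General solution: y = C₁e^x + C₂e^(-3x)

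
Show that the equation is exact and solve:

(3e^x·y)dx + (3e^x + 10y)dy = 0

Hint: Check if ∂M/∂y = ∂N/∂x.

Verify exactness: ∂M/∂y = ∂N/∂x ✓
Find F(x,y) such that ∂F/∂x = M, ∂F/∂y = N
Solution: 3e^x·y + 5y² = C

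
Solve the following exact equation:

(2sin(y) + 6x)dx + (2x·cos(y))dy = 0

Verify exactness: ∂M/∂y = ∂N/∂x ✓
Find F(x,y) such that ∂F/∂x = M, ∂F/∂y = N
Solution: 2x·sin(y) + 3x² = C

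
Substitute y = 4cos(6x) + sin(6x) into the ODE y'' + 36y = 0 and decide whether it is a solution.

Verification:
y'' = -144cos(6x) - 36sin(6x)
y'' + 36y = 0 ✓

Yes, it is a solution.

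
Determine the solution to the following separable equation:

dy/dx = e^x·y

Separating variables and integrating:
ln|y| = e^x + C

General solution: y = Ce^(e^x)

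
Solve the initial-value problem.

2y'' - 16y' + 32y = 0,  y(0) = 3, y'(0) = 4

General solution: y = (C₁ + C₂x)e^(4x)
Repeated root r = 4
Applying ICs: C₁ = 3, C₂ = -8
Particular solution: y = (3 - 8x)e^(4x)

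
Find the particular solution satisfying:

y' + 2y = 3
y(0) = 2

General solution: y = 3/2 + Ce^(-2x)
Applying y(0) = 2: C = 2 - 3/2 = 1/2
Particular solution: y = 3/2 + (1/2)e^(-2x)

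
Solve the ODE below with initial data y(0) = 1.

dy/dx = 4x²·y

General solution: y = Ce^(4x³/3)
Applying IC y(0) = 1:
Particular solution: y = e^(4x³/3)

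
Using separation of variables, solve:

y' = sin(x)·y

Separating variables and integrating:
ln|y| = -cos(x) + C

General solution: y = Ce^(-cos(x))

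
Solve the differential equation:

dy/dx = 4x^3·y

Separating variables and integrating:
ln|y| = x^4 + C

General solution: y = Ce^(x^4)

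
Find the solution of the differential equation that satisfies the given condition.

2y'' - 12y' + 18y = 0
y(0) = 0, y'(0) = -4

General solution: y = (C₁ + C₂x)e^(3x)
Repeated root r = 3
Applying ICs: C₁ = 0, C₂ = -4
Particular solution: y = -4xe^(3x)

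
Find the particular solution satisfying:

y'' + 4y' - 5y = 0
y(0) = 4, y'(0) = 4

General solution: y = C₁e^x + C₂e^(-5x)
Applying ICs: C₁ = 4, C₂ = 0
Particular solution: y = 4e^x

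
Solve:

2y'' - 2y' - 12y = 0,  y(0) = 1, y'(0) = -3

General solution: y = C₁e^(3x) + C₂e^(-2x)
Applying ICs: C₁ = -1/5, C₂ = 6/5
Particular solution: y = -(1/5)e^(3x) + (6/5)e^(-2x)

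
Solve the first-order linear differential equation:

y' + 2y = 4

Using integrating factor method:

General solution: y = 2 + Ce^(-2x)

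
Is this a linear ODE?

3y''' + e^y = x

No. Nonlinear (e^y is nonlinear in y)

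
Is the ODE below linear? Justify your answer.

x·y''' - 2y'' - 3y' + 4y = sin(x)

Yes. Linear (y and its derivatives appear to the first power only, no products of y terms)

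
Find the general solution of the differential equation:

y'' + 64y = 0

Characteristic equation: r² + 64 = 0
Roots: r = ±8i (complex conjugates)
General solution: y = C₁cos(8x) + C₂sin(8x)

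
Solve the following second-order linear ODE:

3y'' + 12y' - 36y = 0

Characteristic equation: 3r² + 12r - 36 = 0
Divide by 3: r² + 4r - 12 = 0
Roots: r = 2, -6 (distinct real)
General solution: y = C₁e^(2x) + C₂e^(-6x)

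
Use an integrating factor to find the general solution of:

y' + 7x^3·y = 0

Using integrating factor method:

General solution: y = Ce^(-7x^4/4)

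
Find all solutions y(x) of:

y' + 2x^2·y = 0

Using integrating factor method:

General solution: y = Ce^(-2x^3/3)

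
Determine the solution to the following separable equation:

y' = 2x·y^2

Separating variables and integrating:
-1/y = x^2 + C

General solution: y^-1 = -x^2 + C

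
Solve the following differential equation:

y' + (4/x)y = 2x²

Using integrating factor method:

General solution: y = (2/7)x^3 + Cx^(-4)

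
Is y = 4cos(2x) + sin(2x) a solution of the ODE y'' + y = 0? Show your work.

Verification:
y'' = -16cos(2x) - 4sin(2x)
y'' + y ≠ 0 (frequency mismatch: got 4 instead of 1)

No, it is not a solution.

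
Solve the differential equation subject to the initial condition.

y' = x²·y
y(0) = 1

General solution: y = Ce^(x³/3)
Applying IC y(0) = 1:
Particular solution: y = e^(x³/3)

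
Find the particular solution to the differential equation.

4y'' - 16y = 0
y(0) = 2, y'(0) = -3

General solution: y = C₁e^(2x) + C₂e^(-2x)
Applying ICs: C₁ = 1/4, C₂ = 7/4
Particular solution: y = (1/4)e^(2x) + (7/4)e^(-2x)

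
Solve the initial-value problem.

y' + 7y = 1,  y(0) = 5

General solution: y = 1/7 + Ce^(-7x)
Applying y(0) = 5: C = 5 - 1/7 = 34/7
Particular solution: y = 1/7 + (34/7)e^(-7x)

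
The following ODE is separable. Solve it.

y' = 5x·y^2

Separating variables and integrating:
-1/y = 5x^2/2 + C

General solution: y^-1 = (-5/2)x^2 + C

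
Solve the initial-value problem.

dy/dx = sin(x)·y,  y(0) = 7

General solution: y = Ce^(-cos(x))
Applying IC y(0) = 7:
Particular solution: y = 7e^(1-cos(x))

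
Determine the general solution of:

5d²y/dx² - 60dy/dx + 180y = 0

Characteristic equation: 5r² - 60r + 180 = 0
Divide by 5: r² - 12r + 36 = 0
Factored: (r - 6)² = 0
Repeated root: r = 6
General solution: y = (C₁ + C₂x)e^(6x)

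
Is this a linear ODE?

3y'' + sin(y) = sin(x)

No. Nonlinear (sin(y) is nonlinear in y)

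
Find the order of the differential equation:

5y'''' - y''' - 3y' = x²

The order is 4 (highest derivative is of order 4).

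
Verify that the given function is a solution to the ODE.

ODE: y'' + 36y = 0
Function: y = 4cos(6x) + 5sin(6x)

Verification:
y'' = -144cos(6x) - 180sin(6x)
y'' + 36y = 0 ✓

Yes, it is a solution.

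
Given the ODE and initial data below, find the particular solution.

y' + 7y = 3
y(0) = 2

General solution: y = 3/7 + Ce^(-7x)
Applying y(0) = 2: C = 2 - 3/7 = 11/7
Particular solution: y = 3/7 + (11/7)e^(-7x)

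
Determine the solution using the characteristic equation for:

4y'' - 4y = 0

Characteristic equation: 4r² - 4 = 0
Divide by 4: r² - 1 = 0
Roots: r = 1, -1 (distinct real)
General solution: y = C₁e^x + C₂e^(-x)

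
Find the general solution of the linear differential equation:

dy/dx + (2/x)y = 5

Using integrating factor method:

General solution: y = (5/3)x + Cx^(-2)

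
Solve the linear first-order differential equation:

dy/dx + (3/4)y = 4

Using integrating factor method:

General solution: y = 16/3 + Ce^(-3x/4)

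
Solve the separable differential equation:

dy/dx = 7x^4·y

Separating variables and integrating:
ln|y| = 7x^5/5 + C

General solution: y = Ce^(7x^5/5)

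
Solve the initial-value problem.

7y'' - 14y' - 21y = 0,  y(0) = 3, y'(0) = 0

General solution: y = C₁e^(3x) + C₂e^(-x)
Applying ICs: C₁ = 3/4, C₂ = 9/4
Particular solution: y = (3/4)e^(3x) + (9/4)e^(-x)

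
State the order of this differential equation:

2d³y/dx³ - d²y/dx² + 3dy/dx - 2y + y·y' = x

The order is 3 (highest derivative is of order 3).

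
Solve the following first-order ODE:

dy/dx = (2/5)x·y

Separating variables and integrating:
ln|y| = x^2/5 + C

General solution: y = Ce^(x^2/5)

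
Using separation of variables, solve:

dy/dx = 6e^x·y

Separating variables and integrating:
ln|y| = 6e^x + C

General solution: y = Ce^(6e^x)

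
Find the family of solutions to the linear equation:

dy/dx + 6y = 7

Using integrating factor method:

General solution: y = 7/6 + Ce^(-6x)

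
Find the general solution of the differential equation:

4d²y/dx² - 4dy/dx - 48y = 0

Characteristic equation: 4r² - 4r - 48 = 0
Divide by 4: r² - r - 12 = 0
Roots: r = 4, -3 (distinct real)
General solution: y = C₁e^(4x) + C₂e^(-3x)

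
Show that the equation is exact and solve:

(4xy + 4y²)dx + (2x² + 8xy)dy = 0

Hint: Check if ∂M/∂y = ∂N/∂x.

Verify exactness: ∂M/∂y = ∂N/∂x ✓
Find F(x,y) such that ∂F/∂x = M, ∂F/∂y = N
Solution: 2x²y + 4xy² = C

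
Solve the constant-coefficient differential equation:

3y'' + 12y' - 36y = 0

Characteristic equation: 3r² + 12r - 36 = 0
Divide by 3: r² + 4r - 12 = 0
Roots: r = 2, -6 (distinct real)
General solution: y = C₁e^(2x) + C₂e^(-6x)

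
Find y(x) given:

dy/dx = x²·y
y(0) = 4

General solution: y = Ce^(x³/3)
Applying IC y(0) = 4:
Particular solution: y = 4e^(x³/3)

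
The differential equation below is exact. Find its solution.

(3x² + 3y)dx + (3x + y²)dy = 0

Verify exactness: ∂M/∂y = ∂N/∂x ✓
Find F(x,y) such that ∂F/∂x = M, ∂F/∂y = N
Solution: x³ + 3xy + y³/3 = C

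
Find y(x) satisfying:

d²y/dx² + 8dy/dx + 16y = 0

Characteristic equation: r² + 8r + 16 = 0
Factored: (r + 4)² = 0
Repeated root: r = -4
General solution: y = (C₁ + C₂x)e^(-4x)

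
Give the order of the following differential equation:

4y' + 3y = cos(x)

The order is 1 (highest derivative is of order 1).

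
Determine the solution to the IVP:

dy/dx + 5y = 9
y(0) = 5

General solution: y = 9/5 + Ce^(-5x)
Applying y(0) = 5: C = 5 - 9/5 = 16/5
Particular solution: y = 9/5 + (16/5)e^(-5x)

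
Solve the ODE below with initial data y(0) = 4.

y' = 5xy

General solution: y = Ce^(5x²/2)
Applying IC y(0) = 4:
Particular solution: y = 4e^(5x²/2)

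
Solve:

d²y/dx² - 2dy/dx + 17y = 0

Characteristic equation: r² - 2r + 17 = 0
Roots: r = 1 ± 4i (complex conjugates)
General solution: y = e^x(C₁cos(4x) + C₂sin(4x))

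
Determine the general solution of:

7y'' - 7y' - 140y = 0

Characteristic equation: 7r² - 7r - 140 = 0
Divide by 7: r² - r - 20 = 0
Roots: r = 5, -4 (distinct real)
General solution: y = C₁e^(5x) + C₂e^(-4x)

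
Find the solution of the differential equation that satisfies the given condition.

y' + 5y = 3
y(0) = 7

General solution: y = 3/5 + Ce^(-5x)
Applying y(0) = 7: C = 7 - 3/5 = 32/5
Particular solution: y = 3/5 + (32/5)e^(-5x)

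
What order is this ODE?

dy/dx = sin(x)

The order is 1 (highest derivative is of order 1).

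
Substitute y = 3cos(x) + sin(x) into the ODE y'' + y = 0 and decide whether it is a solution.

Verification:
y'' = -3cos(x) - sin(x)
y'' + y = 0 ✓

Yes, it is a solution.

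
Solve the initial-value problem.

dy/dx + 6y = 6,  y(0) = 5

General solution: y = 1 + Ce^(-6x)
Applying y(0) = 5: C = 5 - 1 = 4
Particular solution: y = 1 + 4e^(-6x)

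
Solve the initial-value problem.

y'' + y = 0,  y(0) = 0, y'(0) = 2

General solution: y = C₁cos(x) + C₂sin(x)
Complex roots r = ±i
Applying ICs: C₁ = 0, C₂ = 2
Particular solution: y = 2sin(x)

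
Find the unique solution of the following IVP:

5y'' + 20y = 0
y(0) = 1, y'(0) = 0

General solution: y = C₁cos(2x) + C₂sin(2x)
Complex roots r = ±2i
Applying ICs: C₁ = 1, C₂ = 0
Particular solution: y = cos(2x)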